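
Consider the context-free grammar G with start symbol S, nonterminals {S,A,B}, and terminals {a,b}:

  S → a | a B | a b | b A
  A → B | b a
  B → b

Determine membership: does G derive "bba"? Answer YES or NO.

Convert to CNF:
  S -> T0 A | T1 B | T1 T0 | a
  A -> T0 T1 | b
  B -> b
  T0 -> b
  T1 -> a

Fill CYK table bottom-up:
  cell(0,0) b: {A,B,T0}  orig:{A,B}
  cell(1,1) b: {A,B,T0}  orig:{A,B}
  cell(2,2) a: {S,T1}  orig:{S}
  cell(0,1) bb: {S}
  cell(1,2) ba: {A}
  cell(0,2) bba: {S}

S ∈ T[0,2] ⇒ YES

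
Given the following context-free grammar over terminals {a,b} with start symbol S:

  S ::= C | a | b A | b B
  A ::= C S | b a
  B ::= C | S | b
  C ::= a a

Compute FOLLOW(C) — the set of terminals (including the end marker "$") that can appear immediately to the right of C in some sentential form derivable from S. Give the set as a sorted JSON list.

FIRST iteration:
round 1:
  A via A→b a: +{b}
  B via B→b: +{b}
  C via C→a a: +{a}
  S via S→C: +{a}
  S via S→b A: +{b}
  FIRST[S]={a,b}  FIRST[A]={b}  FIRST[B]={b}  FIRST[C]={a}
round 2:
  A via A→C S: +{a}
  B via B→C: +{a}
  FIRST[S]={a,b}  FIRST[A]={a,b}  FIRST[B]={a,b}  FIRST[C]={a}
round 3: (no change)
  FIRST[S]={a,b}  FIRST[A]={a,b}  FIRST[B]={a,b}  FIRST[C]={a}

FOLLOW sets:
FOLLOW(S) := {$}
[1]
  A→C S: FOLLOW(C) ⊇ FIRST(S) = {a,b}; new: +{a,b}
  S→C: FOLLOW(C) ⊇ FOLLOW(S) ⊇ {$}; new: +{$}
  S→b A: FOLLOW(A) ⊇ FOLLOW(S) ⊇ {$}; new: +{$}
  S→b B: FOLLOW(B) ⊇ FOLLOW(S) ⊇ {$}; new: +{$}
  S: {$}  A: {$}  B: {$}  C: {$,a,b}
[2] (stable)
  S: {$}  A: {$}  B: {$}  C: {$,a,b}

FOLLOW(C) = ["$", "a", "b"]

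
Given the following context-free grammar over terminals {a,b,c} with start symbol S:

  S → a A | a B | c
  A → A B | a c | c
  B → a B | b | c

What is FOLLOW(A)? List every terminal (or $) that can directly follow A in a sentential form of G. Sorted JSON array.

FIRST sets, iterate to fixpoint:
iter 1:
  A via A→a c: +{a}
  A via A→c: +{c}
  B via B→a B: +{a}
  B via B→b: +{b}
  B via B→c: +{c}
  S via S→a A: +{a}
  S via S→c: +{c}
  FIRST[S]={a,c}  FIRST[A]={a,c}  FIRST[B]={a,b,c}
iter 2: (stable)
  FIRST[S]={a,c}  FIRST[A]={a,c}  FIRST[B]={a,b,c}

FOLLOW iteration:
seed FOLLOW(S) with $
[1]
  A→A B: FOLLOW(A) ⊇ FIRST(B) = {a,b,c}; new: +{a,b,c}
  A→A B: FOLLOW(B) ⊇ FOLLOW(A) ⊇ {a,b,c}; new: +{a,b,c}
  S→a A: FOLLOW(A) ⊇ FOLLOW(S) ⊇ {$}; new: +{$}
  S→a B: FOLLOW(B) ⊇ FOLLOW(S) ⊇ {$}; new: +{$}
  FOLLOW[S]={$}  FOLLOW[A]={$,a,b,c}  FOLLOW[B]={$,a,b,c}
[2] — fixpoint
  FOLLOW[S]={$}  FOLLOW[A]={$,a,b,c}  FOLLOW[B]={$,a,b,c}

FOLLOW(A) = ["$", "a", "b", "c"]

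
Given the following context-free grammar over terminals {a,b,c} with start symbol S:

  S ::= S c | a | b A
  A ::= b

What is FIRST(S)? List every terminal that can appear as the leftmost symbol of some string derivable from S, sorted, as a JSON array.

FIRST iteration:
round 1:
  A via A→b: +{b}
  S via S→a: +{a}
  S via S→b A: +{b}
  S: {a,b}  A: {b}
round 2: done
  S: {a,b}  A: {b}

FIRST(S) = ["a", "b"]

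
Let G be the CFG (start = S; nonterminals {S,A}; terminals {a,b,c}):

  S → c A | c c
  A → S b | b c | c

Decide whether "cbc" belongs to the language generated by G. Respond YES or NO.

Convert to CNF:
  S -> T1 A | T1 T1
  A -> S T0 | T0 T1 | c
  T0 -> b
  T1 -> c

Fill CYK table bottom-up:
  cell(0,0) c: {A,T1}  orig:{A}
  cell(1,1) b: {T0}  orig:{}
  cell(2,2) c: {A,T1}  orig:{A}
  cell(0,1) cb: ∅
  cell(1,2) bc: {A}
  cell(0,2) cbc: {S}

S ∈ T[0,2] ⇒ YES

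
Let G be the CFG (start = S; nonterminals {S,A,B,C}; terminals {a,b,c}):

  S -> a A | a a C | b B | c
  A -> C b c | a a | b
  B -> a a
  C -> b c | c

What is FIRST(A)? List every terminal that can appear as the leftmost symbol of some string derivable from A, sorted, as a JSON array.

FIRST iteration:
[1]
  A via A→a a: +{a}
  A via A→b: +{b}
  B via B→a a: +{a}
  C via C→b c: +{b}
  C via C→c: +{c}
  S via S→a A: +{a}
  S via S→b B: +{b}
  S via S→c: +{c}
  FIRST(S)={a,b,c}  FIRST(A)={a,b}  FIRST(B)={a}  FIRST(C)={b,c}
[2]
  A via A→C b c: +{c}
  FIRST(S)={a,b,c}  FIRST(A)={a,b,c}  FIRST(B)={a}  FIRST(C)={b,c}
[3] (stable)
  FIRST(S)={a,b,c}  FIRST(A)={a,b,c}  FIRST(B)={a}  FIRST(C)={b,c}

FIRST(A) = ["a", "b", "c"]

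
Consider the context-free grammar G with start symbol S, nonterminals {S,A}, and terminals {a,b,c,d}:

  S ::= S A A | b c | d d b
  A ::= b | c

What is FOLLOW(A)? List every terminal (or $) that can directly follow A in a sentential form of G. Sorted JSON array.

FIRST sets, iterate to fixpoint:
pass 1:
  A via A→b: +{b}
  A via A→c: +{c}
  S via S→b c: +{b}
  S via S→d d b: +{d}
  FIRST(S)={b,d}  FIRST(A)={b,c}
pass 2: (no change)
  FIRST(S)={b,d}  FIRST(A)={b,c}

Compute FOLLOW by fixpoint:
initialize: $ ∈ FOLLOW(S)
iter 1:
  S→S A A: FOLLOW(S) ⊇ FIRST(A) = {b,c}; new: +{b,c}
  S→S A A: FOLLOW(A) ⊇ FIRST(A) = {b,c}; new: +{b,c}
  S→S A A: FOLLOW(A) ⊇ FOLLOW(S) ⊇ {$,b,c}; new: +{$}
  FOLLOW(S)={$,b,c}  FOLLOW(A)={$,b,c}
iter 2: — fixpoint
  FOLLOW(S)={$,b,c}  FOLLOW(A)={$,b,c}

FOLLOW(A) = ["$", "b", "c"]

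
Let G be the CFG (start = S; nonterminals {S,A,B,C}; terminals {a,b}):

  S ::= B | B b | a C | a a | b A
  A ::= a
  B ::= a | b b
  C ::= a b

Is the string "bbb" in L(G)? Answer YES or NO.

CNF form of G:
  S -> B T0 | T0 A | T0 T0 | T1 C | T1 T1 | a
  A -> a
  B -> T0 T0 | a
  C -> T1 T0
  T0 -> b
  T1 -> a

Fill CYK table bottom-up:
  cell(0,0) b: {T0}  orig:{}
  cell(1,1) b: {T0}  orig:{}
  cell(2,2) b: {T0}  orig:{}
  cell(0,1) bb: {B,S}
  cell(1,2) bb: {B,S}
  cell(0,2) bbb: {S}

S ∈ T[0,2] ⇒ YES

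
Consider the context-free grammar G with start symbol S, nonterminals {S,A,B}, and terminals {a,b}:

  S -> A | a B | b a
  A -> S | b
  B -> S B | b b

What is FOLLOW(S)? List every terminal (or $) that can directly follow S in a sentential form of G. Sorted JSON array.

FIRST iteration:
round 1:
  A via A→b: +{b}
  B via B→b b: +{b}
  S via S→A: +{b}
  S via S→a B: +{a}
  FIRST(S)={a,b}  FIRST(A)={b}  FIRST(B)={b}
round 2:
  A via A→S: +{a}
  B via B→S B: +{a}
  FIRST(S)={a,b}  FIRST(A)={a,b}  FIRST(B)={a,b}
round 3: done
  FIRST(S)={a,b}  FIRST(A)={a,b}  FIRST(B)={a,b}

Compute FOLLOW by fixpoint:
initialize: $ ∈ FOLLOW(S)
iter 1:
  B→S B: FOLLOW(S) ⊇ FIRST(B) = {a,b}; new: +{a,b}
  S→A: FOLLOW(A) ⊇ FOLLOW(S) ⊇ {$,a,b}; new: +{$,a,b}
  S→a B: FOLLOW(B) ⊇ FOLLOW(S) ⊇ {$,a,b}; new: +{$,a,b}
  FOLLOW[S]={$,a,b}  FOLLOW[A]={$,a,b}  FOLLOW[B]={$,a,b}
iter 2: done
  FOLLOW[S]={$,a,b}  FOLLOW[A]={$,a,b}  FOLLOW[B]={$,a,b}

FOLLOW(S) = ["$", "a", "b"]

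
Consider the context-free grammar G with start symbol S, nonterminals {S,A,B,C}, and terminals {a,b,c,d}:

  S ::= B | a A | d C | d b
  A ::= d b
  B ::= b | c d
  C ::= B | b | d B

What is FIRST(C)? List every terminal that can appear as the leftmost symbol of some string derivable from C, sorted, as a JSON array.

Compute FIRST by fixpoint:
round 1:
  A via A→d b: +{d}
  B via B→b: +{b}
  B via B→c d: +{c}
  C via C→B: +{b,c}
  C via C→d B: +{d}
  S via S→B: +{b,c}
  S via S→a A: +{a}
  S via S→d C: +{d}
  S: {a,b,c,d}  A: {d}  B: {b,c}  C: {b,c,d}
round 2: (stable)
  S: {a,b,c,d}  A: {d}  B: {b,c}  C: {b,c,d}

FIRST(C) = ["b", "c", "d"]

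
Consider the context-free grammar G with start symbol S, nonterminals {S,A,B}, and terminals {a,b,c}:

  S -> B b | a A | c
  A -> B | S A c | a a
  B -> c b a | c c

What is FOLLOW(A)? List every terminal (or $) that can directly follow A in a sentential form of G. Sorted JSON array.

FIRST iteration:
[1]
  A via A→a a: +{a}
  B via B→c b a: +{c}
  S via S→B b: +{c}
  S via S→a A: +{a}
  FIRST[S]={a,c}  FIRST[A]={a}  FIRST[B]={c}
[2]
  A via A→B: +{c}
  FIRST[S]={a,c}  FIRST[A]={a,c}  FIRST[B]={c}
[3] done
  FIRST[S]={a,c}  FIRST[A]={a,c}  FIRST[B]={c}

FOLLOW sets:
initialize: $ ∈ FOLLOW(S)
pass 1:
  A→S A c: FOLLOW(S) ⊇ FIRST(A) = {a,c}; new: +{a,c}
  A→S A c: FOLLOW(A) ⊇ FIRST(c) = {c}; new: +{c}
  S→B b: FOLLOW(B) ⊇ FIRST(b) = {b}; new: +{b}
  S→a A: FOLLOW(A) ⊇ FOLLOW(S) ⊇ {$,a,c}; new: +{$,a}
  FOLLOW(S)={$,a,c}  FOLLOW(A)={$,a,c}  FOLLOW(B)={b}
pass 2:
  A→B: FOLLOW(B) ⊇ FOLLOW(A) ⊇ {$,a,c}; new: +{$,a,c}
  FOLLOW(S)={$,a,c}  FOLLOW(A)={$,a,c}  FOLLOW(B)={$,a,b,c}
pass 3: — fixpoint
  FOLLOW(S)={$,a,c}  FOLLOW(A)={$,a,c}  FOLLOW(B)={$,a,b,c}

FOLLOW(A) = ["$", "a", "c"]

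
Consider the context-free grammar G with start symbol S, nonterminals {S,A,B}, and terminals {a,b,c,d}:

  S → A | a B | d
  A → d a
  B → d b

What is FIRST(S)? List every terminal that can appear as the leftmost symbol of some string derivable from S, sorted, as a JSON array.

FIRST iteration:
round 1:
  A via A→d a: +{d}
  B via B→d b: +{d}
  S via S→A: +{d}
  S via S→a B: +{a}
  FIRST(S)={a,d}  FIRST(A)={d}  FIRST(B)={d}
round 2: (stable)
  FIRST(S)={a,d}  FIRST(A)={d}  FIRST(B)={d}

FIRST(S) = ["a", "d"]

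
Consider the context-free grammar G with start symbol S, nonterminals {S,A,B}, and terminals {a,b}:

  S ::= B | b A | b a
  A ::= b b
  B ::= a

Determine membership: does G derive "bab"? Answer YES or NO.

Convert to CNF:
  S -> T0 A | T0 T1 | a
  A -> T0 T0
  B -> a
  T0 -> b
  T1 -> a

CYK fill:
  T[0,0] 'b' = {T0}  orig:{}
  T[1,1] 'a' = {B,S,T1}  orig:{B,S}
  T[2,2] 'b' = {T0}  orig:{}
  T[0,1] 'ba' = {S}
  T[1,2] 'ab' = ∅
  T[0,2] 'bab' = ∅

S ∉ T[0,2] ⇒ NO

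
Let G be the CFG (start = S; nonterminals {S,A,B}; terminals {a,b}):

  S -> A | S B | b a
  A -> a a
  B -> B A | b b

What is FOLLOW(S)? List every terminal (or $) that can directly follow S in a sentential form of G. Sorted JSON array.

FIRST sets, iterate to fixpoint:
pass 1:
  A via A→a a: +{a}
  B via B→b b: +{b}
  S via S→A: +{a}
  S via S→b a: +{b}
  FIRST(S)={a,b}  FIRST(A)={a}  FIRST(B)={b}
pass 2: — fixpoint
  FIRST(S)={a,b}  FIRST(A)={a}  FIRST(B)={b}

FOLLOW iteration:
initialize: $ ∈ FOLLOW(S)
[1]
  B→B A: FOLLOW(B) ⊇ FIRST(A) = {a}; new: +{a}
  B→B A: FOLLOW(A) ⊇ FOLLOW(B) ⊇ {a}; new: +{a}
  S→A: FOLLOW(A) ⊇ FOLLOW(S) ⊇ {$}; new: +{$}
  S→S B: FOLLOW(S) ⊇ FIRST(B) = {b}; new: +{b}
  S→S B: FOLLOW(B) ⊇ FOLLOW(S) ⊇ {$,b}; new: +{$,b}
  S: {$,b}  A: {$,a}  B: {$,a,b}
[2]
  B→B A: FOLLOW(A) ⊇ FOLLOW(B) ⊇ {$,a,b}; new: +{b}
  S: {$,b}  A: {$,a,b}  B: {$,a,b}
[3] (stable)
  S: {$,b}  A: {$,a,b}  B: {$,a,b}

FOLLOW(S) = ["$", "b"]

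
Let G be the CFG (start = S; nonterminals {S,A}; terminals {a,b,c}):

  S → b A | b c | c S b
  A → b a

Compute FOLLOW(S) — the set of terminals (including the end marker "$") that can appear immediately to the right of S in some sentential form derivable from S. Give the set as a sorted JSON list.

Compute FIRST by fixpoint:
pass 1:
  A via A→b a: +{b}
  S via S→b A: +{b}
  S via S→c S b: +{c}
  FIRST(S)={b,c}  FIRST(A)={b}
pass 2: done
  FIRST(S)={b,c}  FIRST(A)={b}

FOLLOW iteration:
initialize: $ ∈ FOLLOW(S)
pass 1:
  S→b A: FOLLOW(A) ⊇ FOLLOW(S) ⊇ {$}; new: +{$}
  S→c S b: FOLLOW(S) ⊇ FIRST(b) = {b}; new: +{b}
  S: {$,b}  A: {$}
pass 2:
  S→b A: FOLLOW(A) ⊇ FOLLOW(S) ⊇ {$,b}; new: +{b}
  S: {$,b}  A: {$,b}
pass 3: — fixpoint
  S: {$,b}  A: {$,b}

FOLLOW(S) = ["$", "b"]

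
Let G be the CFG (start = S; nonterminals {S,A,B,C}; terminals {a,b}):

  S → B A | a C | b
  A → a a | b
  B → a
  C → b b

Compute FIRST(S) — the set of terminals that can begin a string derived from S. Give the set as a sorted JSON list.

Compute FIRST by fixpoint:
[1]
  A via A→a a: +{a}
  A via A→b: +{b}
  B via B→a: +{a}
  C via C→b b: +{b}
  S via S→B A: +{a}
  S via S→b: +{b}
  FIRST(S)={a,b}  FIRST(A)={a,b}  FIRST(B)={a}  FIRST(C)={b}
[2] (stable)
  FIRST(S)={a,b}  FIRST(A)={a,b}  FIRST(B)={a}  FIRST(C)={b}

FIRST(S) = ["a", "b"]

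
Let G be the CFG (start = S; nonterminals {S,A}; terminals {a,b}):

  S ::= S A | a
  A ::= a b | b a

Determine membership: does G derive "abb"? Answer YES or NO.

Convert to CNF:
  S -> S A | a
  A -> T0 T1 | T1 T0
  T0 -> a
  T1 -> b

CYK table (by increasing span):
  T[0,0] 'a' = {S,T0}  orig:{S}
  T[1,1] 'b' = {T1}  orig:{}
  T[2,2] 'b' = {T1}  orig:{}
  T[0,1] 'ab' = {A}
  T[1,2] 'bb' = ∅
  T[0,2] 'abb' = ∅

S ∉ T[0,2] ⇒ NO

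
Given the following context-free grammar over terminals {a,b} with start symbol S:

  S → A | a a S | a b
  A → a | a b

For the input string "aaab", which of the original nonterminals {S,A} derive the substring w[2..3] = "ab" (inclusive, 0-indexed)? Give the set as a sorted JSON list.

Convert to CNF:
  S -> T0 T1 | T0 X2 | a
  A -> T0 T1 | a
  T0 -> a
  T1 -> b
  X2 -> T0 S

Fill CYK table bottom-up (cells [i..j] with 2 ≤ i ≤ j ≤ 3 only):
  [2..2]={A,S,T0}  "a"  orig:{A,S}
  [3..3]={T1}  "b"  orig:{}
  [2..3]={A,S}  "ab"

Original NTs in T[2,3] deriving "ab": ["A", "S"]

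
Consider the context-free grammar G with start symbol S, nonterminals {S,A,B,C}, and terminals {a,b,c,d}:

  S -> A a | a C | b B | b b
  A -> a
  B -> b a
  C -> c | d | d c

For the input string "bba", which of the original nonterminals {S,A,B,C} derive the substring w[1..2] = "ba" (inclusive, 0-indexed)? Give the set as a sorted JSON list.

CNF form of G:
  S -> A T1 | T0 B | T0 T0 | T1 C
  A -> a
  B -> T0 T1
  C -> T2 T3 | c | d
  T0 -> b
  T1 -> a
  T2 -> d
  T3 -> c

Fill CYK table bottom-up, restricted to cells inside w[1..2]:
  cell(1,1) b: {T0}  orig:{}
  cell(2,2) a: {A,T1}  orig:{A}
  cell(1,2) ba: {B}

Original NTs in T[1,2] deriving "ba": ["B"]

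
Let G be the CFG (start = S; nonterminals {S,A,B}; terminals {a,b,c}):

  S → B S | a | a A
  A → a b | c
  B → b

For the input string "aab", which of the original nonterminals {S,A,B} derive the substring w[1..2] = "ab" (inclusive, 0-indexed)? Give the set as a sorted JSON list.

CNF form of G:
  S -> B S | T0 A | a
  A -> T0 T1 | c
  B -> b
  T0 -> a
  T1 -> b

CYK table (by increasing span) — only the sub-triangle for w[1..2]:
  cell(1,1) a: {S,T0}  orig:{S}
  cell(2,2) b: {B,T1}  orig:{B}
  cell(1,2) ab: {A}

Original NTs in T[1,2] deriving "ab": ["A"]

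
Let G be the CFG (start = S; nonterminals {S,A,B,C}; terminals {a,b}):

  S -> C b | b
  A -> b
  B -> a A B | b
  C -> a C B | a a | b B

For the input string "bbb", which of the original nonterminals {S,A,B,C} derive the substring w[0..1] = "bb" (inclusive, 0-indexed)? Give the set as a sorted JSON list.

CNF form of G:
  S -> C T1 | b
  A -> b
  B -> T0 X2 | b
  C -> T0 T0 | T0 X3 | T1 B
  T0 -> a
  T1 -> b
  X2 -> A B
  X3 -> C B

Fill CYK table bottom-up, restricted to cells inside w[0..1]:
  [0..0]={A,B,S,T1}  "b"  orig:{A,B,S}
  [1..1]={A,B,S,T1}  "b"  orig:{A,B,S}
  [0..1]={C,X2}  "bb"  orig:{C}

Original NTs in T[0,1] deriving "bb": ["C"]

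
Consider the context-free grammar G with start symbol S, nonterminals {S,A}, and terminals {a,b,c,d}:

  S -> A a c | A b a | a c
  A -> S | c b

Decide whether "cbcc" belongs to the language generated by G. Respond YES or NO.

Convert to CNF:
  S -> A X5 | A X6 | T0 T1
  A -> A X3 | A X4 | T0 T1 | T1 T2
  T0 -> a
  T1 -> c
  T2 -> b
  X3 -> T0 T1
  X4 -> T2 T0
  X5 -> T0 T1
  X6 -> T2 T0

Fill CYK table bottom-up:
  cell(0,0) c: {T1}  orig:{}
  cell(1,1) b: {T2}  orig:{}
  cell(2,2) c: {T1}  orig:{}
  cell(3,3) c: {T1}  orig:{}
  cell(0,1) cb: {A}
  cell(1,2) bc: ∅
  cell(2,3) cc: ∅
  cell(0,2) cbc: ∅
  cell(1,3) bcc: ∅
  cell(0,3) cbcc: ∅

S ∉ T[0,3] ⇒ NO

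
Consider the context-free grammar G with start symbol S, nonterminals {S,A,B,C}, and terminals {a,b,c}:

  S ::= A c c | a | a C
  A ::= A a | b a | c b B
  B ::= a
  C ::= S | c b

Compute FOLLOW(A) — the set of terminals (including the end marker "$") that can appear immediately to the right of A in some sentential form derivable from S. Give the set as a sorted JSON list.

FIRST iteration:
pass 1:
  A via A→b a: +{b}
  A via A→c b B: +{c}
  B via B→a: +{a}
  C via C→c b: +{c}
  S via S→A c c: +{b,c}
  S via S→a: +{a}
  FIRST[S]={a,b,c}  FIRST[A]={b,c}  FIRST[B]={a}  FIRST[C]={c}
pass 2:
  C via C→S: +{a,b}
  FIRST[S]={a,b,c}  FIRST[A]={b,c}  FIRST[B]={a}  FIRST[C]={a,b,c}
pass 3: (stable)
  FIRST[S]={a,b,c}  FIRST[A]={b,c}  FIRST[B]={a}  FIRST[C]={a,b,c}

Compute FOLLOW by fixpoint:
initialize: $ ∈ FOLLOW(S)
iter 1:
  A→A a: FOLLOW(A) ⊇ FIRST(a) = {a}; new: +{a}
  A→c b B: FOLLOW(B) ⊇ FOLLOW(A) ⊇ {a}; new: +{a}
  S→A c c: FOLLOW(A) ⊇ FIRST(c) = {c}; new: +{c}
  S→a C: FOLLOW(C) ⊇ FOLLOW(S) ⊇ {$}; new: +{$}
  FOLLOW[S]={$}  FOLLOW[A]={a,c}  FOLLOW[B]={a}  FOLLOW[C]={$}
iter 2:
  A→c b B: FOLLOW(B) ⊇ FOLLOW(A) ⊇ {a,c}; new: +{c}
  FOLLOW[S]={$}  FOLLOW[A]={a,c}  FOLLOW[B]={a,c}  FOLLOW[C]={$}
iter 3: done
  FOLLOW[S]={$}  FOLLOW[A]={a,c}  FOLLOW[B]={a,c}  FOLLOW[C]={$}

FOLLOW(A) = ["a", "c"]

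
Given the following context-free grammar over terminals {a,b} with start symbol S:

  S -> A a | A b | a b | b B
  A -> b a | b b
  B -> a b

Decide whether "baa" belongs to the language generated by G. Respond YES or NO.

Convert to CNF:
  S -> A T0 | A T1 | T0 B | T1 T0
  A -> T0 T0 | T0 T1
  B -> T1 T0
  T0 -> b
  T1 -> a

Fill CYK table bottom-up:
  cell(0,0) b: {T0}  orig:{}
  cell(1,1) a: {T1}  orig:{}
  cell(2,2) a: {T1}  orig:{}
  cell(0,1) ba: {A}
  cell(1,2) aa: ∅
  cell(0,2) baa: {S}

S ∈ T[0,2] ⇒ YES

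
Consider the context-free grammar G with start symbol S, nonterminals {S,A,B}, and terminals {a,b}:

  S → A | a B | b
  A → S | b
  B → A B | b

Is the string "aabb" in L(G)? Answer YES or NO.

CNF form of G:
  S -> T0 B | b
  A -> T0 B | b
  B -> A B | b
  T0 -> a

Fill CYK table bottom-up:
  [0..0]={T0}  "a"  orig:{}
  [1..1]={T0}  "a"  orig:{}
  [2..2]={A,B,S}  "b"
  [3..3]={A,B,S}  "b"
  [0..1]=∅  "aa"
  [1..2]={A,S}  "ab"
  [2..3]={B}  "bb"
  [0..2]=∅  "aab"
  [1..3]={A,B,S}  "abb"
  [0..3]={A,S}  "aabb"

S ∈ T[0,3] ⇒ YES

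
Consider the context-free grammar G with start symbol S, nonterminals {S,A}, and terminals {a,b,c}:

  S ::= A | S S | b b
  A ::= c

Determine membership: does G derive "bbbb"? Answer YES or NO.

CNF form of G:
  S -> S S | T0 T0 | c
  A -> c
  T0 -> b

CYK fill:
  [0..0]={T0}  "b"  orig:{}
  [1..1]={T0}  "b"  orig:{}
  [2..2]={T0}  "b"  orig:{}
  [3..3]={T0}  "b"  orig:{}
  [0..1]={S}  "bb"
  [1..2]={S}  "bb"
  [2..3]={S}  "bb"
  [0..2]=∅  "bbb"
  [1..3]=∅  "bbb"
  [0..3]={S}  "bbbb"

S ∈ T[0,3] ⇒ YES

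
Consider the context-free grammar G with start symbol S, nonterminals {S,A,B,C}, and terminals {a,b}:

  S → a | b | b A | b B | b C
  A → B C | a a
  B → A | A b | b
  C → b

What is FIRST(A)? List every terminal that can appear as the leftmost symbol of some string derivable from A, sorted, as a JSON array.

Compute FIRST by fixpoint:
iter 1:
  A via A→a a: +{a}
  B via B→A: +{a}
  B via B→b: +{b}
  C via C→b: +{b}
  S via S→a: +{a}
  S via S→b: +{b}
  S: {a,b}  A: {a}  B: {a,b}  C: {b}
iter 2:
  A via A→B C: +{b}
  S: {a,b}  A: {a,b}  B: {a,b}  C: {b}
iter 3: — fixpoint
  S: {a,b}  A: {a,b}  B: {a,b}  C: {b}

FIRST(A) = ["a", "b"]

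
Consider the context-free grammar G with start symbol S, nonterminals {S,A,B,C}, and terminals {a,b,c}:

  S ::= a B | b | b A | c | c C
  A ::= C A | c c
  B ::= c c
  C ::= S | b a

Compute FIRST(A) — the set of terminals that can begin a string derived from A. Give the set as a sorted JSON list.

Compute FIRST by fixpoint:
[1]
  A via A→c c: +{c}
  B via B→c c: +{c}
  C via C→b a: +{b}
  S via S→a B: +{a}
  S via S→b: +{b}
  S via S→c: +{c}
  FIRST(S)={a,b,c}  FIRST(A)={c}  FIRST(B)={c}  FIRST(C)={b}
[2]
  A via A→C A: +{b}
  C via C→S: +{a,c}
  FIRST(S)={a,b,c}  FIRST(A)={b,c}  FIRST(B)={c}  FIRST(C)={a,b,c}
[3]
  A via A→C A: +{a}
  FIRST(S)={a,b,c}  FIRST(A)={a,b,c}  FIRST(B)={c}  FIRST(C)={a,b,c}
[4] — fixpoint
  FIRST(S)={a,b,c}  FIRST(A)={a,b,c}  FIRST(B)={c}  FIRST(C)={a,b,c}

FIRST(A) = ["a", "b", "c"]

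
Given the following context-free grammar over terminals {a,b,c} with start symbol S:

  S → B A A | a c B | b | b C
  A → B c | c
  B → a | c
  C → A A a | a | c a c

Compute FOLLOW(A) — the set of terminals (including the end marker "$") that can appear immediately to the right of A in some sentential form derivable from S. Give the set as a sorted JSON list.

Compute FIRST by fixpoint:
[1]
  A via A→c: +{c}
  B via B→a: +{a}
  B via B→c: +{c}
  C via C→A A a: +{c}
  C via C→a: +{a}
  S via S→B A A: +{a,c}
  S via S→b: +{b}
  FIRST[S]={a,b,c}  FIRST[A]={c}  FIRST[B]={a,c}  FIRST[C]={a,c}
[2]
  A via A→B c: +{a}
  FIRST[S]={a,b,c}  FIRST[A]={a,c}  FIRST[B]={a,c}  FIRST[C]={a,c}
[3] (no change)
  FIRST[S]={a,b,c}  FIRST[A]={a,c}  FIRST[B]={a,c}  FIRST[C]={a,c}

FOLLOW sets:
FOLLOW(S) := {$}
pass 1:
  A→B c: FOLLOW(B) ⊇ FIRST(c) = {c}; new: +{c}
  C→A A a: FOLLOW(A) ⊇ FIRST(A) = {a,c}; new: +{a,c}
  S→B A A: FOLLOW(B) ⊇ FIRST(A) = {a,c}; new: +{a}
  S→B A A: FOLLOW(A) ⊇ FOLLOW(S) ⊇ {$}; new: +{$}
  S→a c B: FOLLOW(B) ⊇ FOLLOW(S) ⊇ {$}; new: +{$}
  S→b C: FOLLOW(C) ⊇ FOLLOW(S) ⊇ {$}; new: +{$}
  FOLLOW[S]={$}  FOLLOW[A]={$,a,c}  FOLLOW[B]={$,a,c}  FOLLOW[C]={$}
pass 2: done
  FOLLOW[S]={$}  FOLLOW[A]={$,a,c}  FOLLOW[B]={$,a,c}  FOLLOW[C]={$}

FOLLOW(A) = ["$", "a", "c"]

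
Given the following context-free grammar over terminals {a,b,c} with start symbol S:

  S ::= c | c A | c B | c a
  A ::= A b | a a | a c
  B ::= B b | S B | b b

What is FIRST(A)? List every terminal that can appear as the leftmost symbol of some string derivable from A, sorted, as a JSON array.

FIRST sets, iterate to fixpoint:
[1]
  A via A→a a: +{a}
  B via B→b b: +{b}
  S via S→c: +{c}
  S: {c}  A: {a}  B: {b}
[2]
  B via B→S B: +{c}
  S: {c}  A: {a}  B: {b,c}
[3] (stable)
  S: {c}  A: {a}  B: {b,c}

FIRST(A) = ["a"]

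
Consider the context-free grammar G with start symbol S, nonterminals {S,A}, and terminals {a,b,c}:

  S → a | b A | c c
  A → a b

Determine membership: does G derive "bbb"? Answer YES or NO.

Convert to CNF:
  S -> T1 A | T2 T2 | a
  A -> T0 T1
  T0 -> a
  T1 -> b
  T2 -> c

CYK table (by increasing span):
  T[0,0] 'b' = {T1}  orig:{}
  T[1,1] 'b' = {T1}  orig:{}
  T[2,2] 'b' = {T1}  orig:{}
  T[0,1] 'bb' = ∅
  T[1,2] 'bb' = ∅
  T[0,2] 'bbb' = ∅

S ∉ T[0,2] ⇒ NO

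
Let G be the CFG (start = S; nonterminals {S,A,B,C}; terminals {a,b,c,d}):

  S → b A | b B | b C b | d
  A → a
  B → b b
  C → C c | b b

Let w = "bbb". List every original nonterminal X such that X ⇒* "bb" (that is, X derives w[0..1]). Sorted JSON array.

Convert to CNF:
  S -> T0 A | T0 B | T0 X2 | d
  A -> a
  B -> T0 T0
  C -> C T1 | T0 T0
  T0 -> b
  T1 -> c
  X2 -> C T0

CYK table (by increasing span) (cells [i..j] with 0 ≤ i ≤ j ≤ 1 only):
  [0..0]={T0}  "b"  orig:{}
  [1..1]={T0}  "b"  orig:{}
  [0..1]={B,C}  "bb"

Original NTs in T[0,1] deriving "bb": ["B", "C"]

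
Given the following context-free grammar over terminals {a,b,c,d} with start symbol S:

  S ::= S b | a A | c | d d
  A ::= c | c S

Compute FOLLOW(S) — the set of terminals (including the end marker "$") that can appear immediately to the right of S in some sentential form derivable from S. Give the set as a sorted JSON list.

FIRST iteration:
round 1:
  A via A→c: +{c}
  S via S→a A: +{a}
  S via S→c: +{c}
  S via S→d d: +{d}
  FIRST[S]={a,c,d}  FIRST[A]={c}
round 2: (no change)
  FIRST[S]={a,c,d}  FIRST[A]={c}

Compute FOLLOW by fixpoint:
FOLLOW(S) := {$}
round 1:
  S→S b: FOLLOW(S) ⊇ FIRST(b) = {b}; new: +{b}
  S→a A: FOLLOW(A) ⊇ FOLLOW(S) ⊇ {$,b}; new: +{$,b}
  FOLLOW(S)={$,b}  FOLLOW(A)={$,b}
round 2: (no change)
  FOLLOW(S)={$,b}  FOLLOW(A)={$,b}

FOLLOW(S) = ["$", "b"]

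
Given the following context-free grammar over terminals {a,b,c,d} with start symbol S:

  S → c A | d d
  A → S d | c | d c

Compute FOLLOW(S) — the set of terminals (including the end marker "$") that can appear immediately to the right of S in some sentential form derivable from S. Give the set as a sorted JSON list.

FIRST sets, iterate to fixpoint:
iter 1:
  A via A→c: +{c}
  A via A→d c: +{d}
  S via S→c A: +{c}
  S via S→d d: +{d}
  S: {c,d}  A: {c,d}
iter 2: — fixpoint
  S: {c,d}  A: {c,d}

FOLLOW sets:
seed FOLLOW(S) with $
[1]
  A→S d: FOLLOW(S) ⊇ FIRST(d) = {d}; new: +{d}
  S→c A: FOLLOW(A) ⊇ FOLLOW(S) ⊇ {$,d}; new: +{$,d}
  FOLLOW(S)={$,d}  FOLLOW(A)={$,d}
[2] (no change)
  FOLLOW(S)={$,d}  FOLLOW(A)={$,d}

FOLLOW(S) = ["$", "d"]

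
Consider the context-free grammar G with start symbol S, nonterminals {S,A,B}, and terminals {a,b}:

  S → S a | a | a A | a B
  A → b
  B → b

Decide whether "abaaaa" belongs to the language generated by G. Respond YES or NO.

CNF form of G:
  S -> S T0 | T0 A | T0 B | a
  A -> b
  B -> b
  T0 -> a

Fill CYK table bottom-up:
  [0..0]={S,T0}  "a"  orig:{S}
  [1..1]={A,B}  "b"
  [2..2]={S,T0}  "a"  orig:{S}
  [3..3]={S,T0}  "a"  orig:{S}
  [4..4]={S,T0}  "a"  orig:{S}
  [5..5]={S,T0}  "a"  orig:{S}
  [0..1]={S}  "ab"
  [1..2]=∅  "ba"
  [2..3]={S}  "aa"
  [3..4]={S}  "aa"
  [4..5]={S}  "aa"
  [0..2]={S}  "aba"
  [1..3]=∅  "baa"
  [2..4]={S}  "aaa"
  [3..5]={S}  "aaa"
  [0..3]={S}  "abaa"
  [1..4]=∅  "baaa"
  [2..5]={S}  "aaaa"
  [0..4]={S}  "abaaa"
  [1..5]=∅  "baaaa"
  [0..5]={S}  "abaaaa"

S ∈ T[0,5] ⇒ YES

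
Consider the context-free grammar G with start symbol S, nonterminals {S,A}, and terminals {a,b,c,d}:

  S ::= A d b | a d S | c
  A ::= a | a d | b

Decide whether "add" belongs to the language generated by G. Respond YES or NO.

CNF form of G:
  S -> A X3 | T0 X4 | c
  A -> T0 T1 | a | b
  T0 -> a
  T1 -> d
  T2 -> b
  X3 -> T1 T2
  X4 -> T1 S

CYK fill:
  T[0,0] 'a' = {A,T0}  orig:{A}
  T[1,1] 'd' = {T1}  orig:{}
  T[2,2] 'd' = {T1}  orig:{}
  T[0,1] 'ad' = {A}
  T[1,2] 'dd' = ∅
  T[0,2] 'add' = ∅

S ∉ T[0,2] ⇒ NO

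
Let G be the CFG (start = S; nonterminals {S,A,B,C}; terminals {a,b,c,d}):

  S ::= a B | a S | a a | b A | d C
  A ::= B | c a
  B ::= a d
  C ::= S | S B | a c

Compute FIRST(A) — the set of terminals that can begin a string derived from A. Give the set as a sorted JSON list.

FIRST sets, iterate to fixpoint:
iter 1:
  A via A→c a: +{c}
  B via B→a d: +{a}
  C via C→a c: +{a}
  S via S→a B: +{a}
  S via S→b A: +{b}
  S via S→d C: +{d}
  FIRST(S)={a,b,d}  FIRST(A)={c}  FIRST(B)={a}  FIRST(C)={a}
iter 2:
  A via A→B: +{a}
  C via C→S: +{b,d}
  FIRST(S)={a,b,d}  FIRST(A)={a,c}  FIRST(B)={a}  FIRST(C)={a,b,d}
iter 3: (stable)
  FIRST(S)={a,b,d}  FIRST(A)={a,c}  FIRST(B)={a}  FIRST(C)={a,b,d}

FIRST(A) = ["a", "c"]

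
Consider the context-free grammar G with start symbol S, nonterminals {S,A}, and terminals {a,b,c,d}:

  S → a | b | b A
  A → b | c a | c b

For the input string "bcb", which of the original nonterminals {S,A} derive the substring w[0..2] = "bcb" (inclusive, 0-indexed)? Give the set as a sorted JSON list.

CNF form of G:
  S -> T2 A | a | b
  A -> T0 T1 | T0 T2 | b
  T0 -> c
  T1 -> a
  T2 -> b

Fill CYK table bottom-up (cells [i..j] with 0 ≤ i ≤ j ≤ 2 only):
  T[0,0] 'b' = {A,S,T2}  orig:{A,S}
  T[1,1] 'c' = {T0}  orig:{}
  T[2,2] 'b' = {A,S,T2}  orig:{A,S}
  T[0,1] 'bc' = ∅
  T[1,2] 'cb' = {A}
  T[0,2] 'bcb' = {S}

Original NTs in T[0,2] deriving "bcb": ["S"]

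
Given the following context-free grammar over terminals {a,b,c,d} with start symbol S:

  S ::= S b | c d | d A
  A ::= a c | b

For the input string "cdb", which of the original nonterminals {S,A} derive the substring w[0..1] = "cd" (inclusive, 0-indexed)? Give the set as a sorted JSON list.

CNF form of G:
  S -> S T2 | T1 T3 | T3 A
  A -> T0 T1 | b
  T0 -> a
  T1 -> c
  T2 -> b
  T3 -> d

CYK table (by increasing span), restricted to cells inside w[0..1]:
  T[0,0] 'c' = {T1}  orig:{}
  T[1,1] 'd' = {T3}  orig:{}
  T[0,1] 'cd' = {S}

Original NTs in T[0,1] deriving "cd": ["S"]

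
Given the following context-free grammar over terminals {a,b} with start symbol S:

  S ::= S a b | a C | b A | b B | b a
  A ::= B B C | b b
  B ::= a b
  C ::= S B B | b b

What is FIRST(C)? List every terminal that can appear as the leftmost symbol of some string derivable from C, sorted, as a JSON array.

Compute FIRST by fixpoint:
iter 1:
  A via A→b b: +{b}
  B via B→a b: +{a}
  C via C→b b: +{b}
  S via S→a C: +{a}
  S via S→b A: +{b}
  S: {a,b}  A: {b}  B: {a}  C: {b}
iter 2:
  A via A→B B C: +{a}
  C via C→S B B: +{a}
  S: {a,b}  A: {a,b}  B: {a}  C: {a,b}
iter 3: (no change)
  S: {a,b}  A: {a,b}  B: {a}  C: {a,b}

FIRST(C) = ["a", "b"]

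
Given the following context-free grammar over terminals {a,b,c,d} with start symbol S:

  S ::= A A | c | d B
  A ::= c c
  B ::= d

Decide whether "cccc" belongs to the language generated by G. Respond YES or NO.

CNF form of G:
  S -> A A | T1 B | c
  A -> T0 T0
  B -> d
  T0 -> c
  T1 -> d

CYK table (by increasing span):
  [0..0]={S,T0}  "c"  orig:{S}
  [1..1]={S,T0}  "c"  orig:{S}
  [2..2]={S,T0}  "c"  orig:{S}
  [3..3]={S,T0}  "c"  orig:{S}
  [0..1]={A}  "cc"
  [1..2]={A}  "cc"
  [2..3]={A}  "cc"
  [0..2]=∅  "ccc"
  [1..3]=∅  "ccc"
  [0..3]={S}  "cccc"

S ∈ T[0,3] ⇒ YES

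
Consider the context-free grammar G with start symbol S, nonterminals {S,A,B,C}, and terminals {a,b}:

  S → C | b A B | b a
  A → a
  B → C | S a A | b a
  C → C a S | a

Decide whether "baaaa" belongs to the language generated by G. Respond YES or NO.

Convert to CNF:
  S -> C X5 | T1 T0 | T1 X6 | a
  A -> a
  B -> C X2 | S X3 | T1 T0 | a
  C -> C X4 | a
  T0 -> a
  T1 -> b
  X2 -> T0 S
  X3 -> T0 A
  X4 -> T0 S
  X5 -> T0 S
  X6 -> A B

CYK fill:
  cell(0,0) b: {T1}  orig:{}
  cell(1,1) a: {A,B,C,S,T0}  orig:{A,B,C,S}
  cell(2,2) a: {A,B,C,S,T0}  orig:{A,B,C,S}
  cell(3,3) a: {A,B,C,S,T0}  orig:{A,B,C,S}
  cell(4,4) a: {A,B,C,S,T0}  orig:{A,B,C,S}
  cell(0,1) ba: {B,S}
  cell(1,2) aa: {X2,X3,X4,X5,X6}  orig:{}
  cell(2,3) aa: {X2,X3,X4,X5,X6}  orig:{}
  cell(3,4) aa: {X2,X3,X4,X5,X6}  orig:{}
  cell(0,2) baa: {S}
  cell(1,3) aaa: {B,C,S}
  cell(2,4) aaa: {B,C,S}
  cell(0,3) baaa: {B}
  cell(1,4) aaaa: {X2,X4,X5,X6}  orig:{}
  cell(0,4) baaaa: {B,S}

S ∈ T[0,4] ⇒ YES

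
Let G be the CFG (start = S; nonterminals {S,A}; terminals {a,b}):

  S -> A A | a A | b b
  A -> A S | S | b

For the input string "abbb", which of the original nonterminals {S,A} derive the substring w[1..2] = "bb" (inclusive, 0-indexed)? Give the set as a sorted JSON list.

Convert to CNF:
  S -> A A | T0 A | T1 T1
  A -> A A | A S | T0 A | T1 T1 | b
  T0 -> a
  T1 -> b

CYK table (by increasing span) — only the sub-triangle for w[1..2]:
  T[1,1] 'b' = {A,T1}  orig:{A}
  T[2,2] 'b' = {A,T1}  orig:{A}
  T[1,2] 'bb' = {A,S}

Original NTs in T[1,2] deriving "bb": ["A", "S"]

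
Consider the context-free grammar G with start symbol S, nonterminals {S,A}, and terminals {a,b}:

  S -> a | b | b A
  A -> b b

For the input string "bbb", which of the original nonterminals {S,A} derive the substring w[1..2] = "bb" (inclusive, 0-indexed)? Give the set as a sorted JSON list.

Convert to CNF:
  S -> T0 A | a | b
  A -> T0 T0
  T0 -> b

CYK table (by increasing span) (cells [i..j] with 1 ≤ i ≤ j ≤ 2 only):
  [1..1]={S,T0}  "b"  orig:{S}
  [2..2]={S,T0}  "b"  orig:{S}
  [1..2]={A}  "bb"

Original NTs in T[1,2] deriving "bb": ["A"]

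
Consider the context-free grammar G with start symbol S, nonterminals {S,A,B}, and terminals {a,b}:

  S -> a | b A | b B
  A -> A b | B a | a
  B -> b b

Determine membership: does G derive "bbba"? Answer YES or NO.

CNF form of G:
  S -> T0 A | T0 B | a
  A -> A T0 | B T1 | a
  B -> T0 T0
  T0 -> b
  T1 -> a

CYK table (by increasing span):
  cell(0,0) b: {T0}  orig:{}
  cell(1,1) b: {T0}  orig:{}
  cell(2,2) b: {T0}  orig:{}
  cell(3,3) a: {A,S,T1}  orig:{A,S}
  cell(0,1) bb: {B}
  cell(1,2) bb: {B}
  cell(2,3) ba: {S}
  cell(0,2) bbb: {S}
  cell(1,3) bba: {A}
  cell(0,3) bbba: {S}

S ∈ T[0,3] ⇒ YES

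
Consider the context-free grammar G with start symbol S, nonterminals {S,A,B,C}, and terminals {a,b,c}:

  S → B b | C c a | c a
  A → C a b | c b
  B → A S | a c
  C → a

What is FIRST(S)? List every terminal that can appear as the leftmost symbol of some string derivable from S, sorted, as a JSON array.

FIRST iteration:
[1]
  A via A→c b: +{c}
  B via B→A S: +{c}
  B via B→a c: +{a}
  C via C→a: +{a}
  S via S→B b: +{a,c}
  FIRST[S]={a,c}  FIRST[A]={c}  FIRST[B]={a,c}  FIRST[C]={a}
[2]
  A via A→C a b: +{a}
  FIRST[S]={a,c}  FIRST[A]={a,c}  FIRST[B]={a,c}  FIRST[C]={a}
[3] done
  FIRST[S]={a,c}  FIRST[A]={a,c}  FIRST[B]={a,c}  FIRST[C]={a}

FIRST(S) = ["a", "c"]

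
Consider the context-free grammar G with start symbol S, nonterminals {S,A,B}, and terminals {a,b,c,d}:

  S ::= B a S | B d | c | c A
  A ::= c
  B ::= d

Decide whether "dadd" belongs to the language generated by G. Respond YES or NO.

Convert to CNF:
  S -> B T1 | B X3 | T2 A | c
  A -> c
  B -> d
  T0 -> a
  T1 -> d
  T2 -> c
  X3 -> T0 S

CYK fill:
  cell(0,0) d: {B,T1}  orig:{B}
  cell(1,1) a: {T0}  orig:{}
  cell(2,2) d: {B,T1}  orig:{B}
  cell(3,3) d: {B,T1}  orig:{B}
  cell(0,1) da: ∅
  cell(1,2) ad: ∅
  cell(2,3) dd: {S}
  cell(0,2) dad: ∅
  cell(1,3) add: {X3}  orig:{}
  cell(0,3) dadd: {S}

S ∈ T[0,3] ⇒ YES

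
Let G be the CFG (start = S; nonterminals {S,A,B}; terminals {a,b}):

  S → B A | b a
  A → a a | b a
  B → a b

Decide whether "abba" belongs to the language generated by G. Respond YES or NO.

CNF form of G:
  S -> B A | T1 T0
  A -> T0 T0 | T1 T0
  B -> T0 T1
  T0 -> a
  T1 -> b

CYK table (by increasing span):
  [0..0]={T0}  "a"  orig:{}
  [1..1]={T1}  "b"  orig:{}
  [2..2]={T1}  "b"  orig:{}
  [3..3]={T0}  "a"  orig:{}
  [0..1]={B}  "ab"
  [1..2]=∅  "bb"
  [2..3]={A,S}  "ba"
  [0..2]=∅  "abb"
  [1..3]=∅  "bba"
  [0..3]={S}  "abba"

S ∈ T[0,3] ⇒ YES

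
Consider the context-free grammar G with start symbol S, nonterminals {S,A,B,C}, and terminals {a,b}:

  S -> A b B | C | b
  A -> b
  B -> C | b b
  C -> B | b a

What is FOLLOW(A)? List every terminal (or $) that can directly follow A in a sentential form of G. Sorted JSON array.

FIRST iteration:
round 1:
  A via A→b: +{b}
  B via B→b b: +{b}
  C via C→B: +{b}
  S via S→A b B: +{b}
  FIRST[S]={b}  FIRST[A]={b}  FIRST[B]={b}  FIRST[C]={b}
round 2: — fixpoint
  FIRST[S]={b}  FIRST[A]={b}  FIRST[B]={b}  FIRST[C]={b}

Compute FOLLOW by fixpoint:
seed FOLLOW(S) with $
round 1:
  S→A b B: FOLLOW(A) ⊇ FIRST(b) = {b}; new: +{b}
  S→A b B: FOLLOW(B) ⊇ FOLLOW(S) ⊇ {$}; new: +{$}
  S→C: FOLLOW(C) ⊇ FOLLOW(S) ⊇ {$}; new: +{$}
  FOLLOW(S)={$}  FOLLOW(A)={b}  FOLLOW(B)={$}  FOLLOW(C)={$}
round 2: — fixpoint
  FOLLOW(S)={$}  FOLLOW(A)={b}  FOLLOW(B)={$}  FOLLOW(C)={$}

FOLLOW(A) = ["b"]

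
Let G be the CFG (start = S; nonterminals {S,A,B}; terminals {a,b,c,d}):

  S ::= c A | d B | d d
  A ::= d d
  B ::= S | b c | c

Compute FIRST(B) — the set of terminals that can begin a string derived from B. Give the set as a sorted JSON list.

Compute FIRST by fixpoint:
[1]
  A via A→d d: +{d}
  B via B→b c: +{b}
  B via B→c: +{c}
  S via S→c A: +{c}
  S via S→d B: +{d}
  S: {c,d}  A: {d}  B: {b,c}
[2]
  B via B→S: +{d}
  S: {c,d}  A: {d}  B: {b,c,d}
[3] done
  S: {c,d}  A: {d}  B: {b,c,d}

FIRST(B) = ["b", "c", "d"]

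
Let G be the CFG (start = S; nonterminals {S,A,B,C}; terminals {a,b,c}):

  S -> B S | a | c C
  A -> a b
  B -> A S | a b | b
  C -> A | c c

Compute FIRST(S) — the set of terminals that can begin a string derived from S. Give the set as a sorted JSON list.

Compute FIRST by fixpoint:
iter 1:
  A via A→a b: +{a}
  B via B→A S: +{a}
  B via B→b: +{b}
  C via C→A: +{a}
  C via C→c c: +{c}
  S via S→B S: +{a,b}
  S via S→c C: +{c}
  FIRST[S]={a,b,c}  FIRST[A]={a}  FIRST[B]={a,b}  FIRST[C]={a,c}
iter 2: (no change)
  FIRST[S]={a,b,c}  FIRST[A]={a}  FIRST[B]={a,b}  FIRST[C]={a,c}

FIRST(S) = ["a", "b", "c"]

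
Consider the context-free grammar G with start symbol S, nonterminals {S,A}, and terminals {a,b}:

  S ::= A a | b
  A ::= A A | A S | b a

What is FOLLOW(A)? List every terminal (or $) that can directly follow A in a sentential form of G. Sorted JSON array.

Compute FIRST by fixpoint:
pass 1:
  A via A→b a: +{b}
  S via S→A a: +{b}
  FIRST(S)={b}  FIRST(A)={b}
pass 2: (no change)
  FIRST(S)={b}  FIRST(A)={b}

FOLLOW sets:
FOLLOW(S) := {$}
[1]
  A→A A: FOLLOW(A) ⊇ FIRST(A) = {b}; new: +{b}
  A→A S: FOLLOW(S) ⊇ FOLLOW(A) ⊇ {b}; new: +{b}
  S→A a: FOLLOW(A) ⊇ FIRST(a) = {a}; new: +{a}
  S: {$,b}  A: {a,b}
[2]
  A→A S: FOLLOW(S) ⊇ FOLLOW(A) ⊇ {a,b}; new: +{a}
  S: {$,a,b}  A: {a,b}
[3] done
  S: {$,a,b}  A: {a,b}

FOLLOW(A) = ["a", "b"]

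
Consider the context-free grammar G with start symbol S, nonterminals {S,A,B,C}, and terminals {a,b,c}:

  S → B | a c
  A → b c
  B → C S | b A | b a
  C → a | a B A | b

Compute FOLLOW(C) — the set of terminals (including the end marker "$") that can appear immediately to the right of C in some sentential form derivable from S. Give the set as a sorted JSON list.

FIRST sets, iterate to fixpoint:
round 1:
  A via A→b c: +{b}
  B via B→b A: +{b}
  C via C→a: +{a}
  C via C→b: +{b}
  S via S→B: +{b}
  S via S→a c: +{a}
  FIRST[S]={a,b}  FIRST[A]={b}  FIRST[B]={b}  FIRST[C]={a,b}
round 2:
  B via B→C S: +{a}
  FIRST[S]={a,b}  FIRST[A]={b}  FIRST[B]={a,b}  FIRST[C]={a,b}
round 3: (stable)
  FIRST[S]={a,b}  FIRST[A]={b}  FIRST[B]={a,b}  FIRST[C]={a,b}

FOLLOW sets:
FOLLOW(S) := {$}
pass 1:
  B→C S: FOLLOW(C) ⊇ FIRST(S) = {a,b}; new: +{a,b}
  C→a B A: FOLLOW(B) ⊇ FIRST(A) = {b}; new: +{b}
  C→a B A: FOLLOW(A) ⊇ FOLLOW(C) ⊇ {a,b}; new: +{a,b}
  S→B: FOLLOW(B) ⊇ FOLLOW(S) ⊇ {$}; new: +{$}
  S: {$}  A: {a,b}  B: {$,b}  C: {a,b}
pass 2:
  B→C S: FOLLOW(S) ⊇ FOLLOW(B) ⊇ {$,b}; new: +{b}
  B→b A: FOLLOW(A) ⊇ FOLLOW(B) ⊇ {$,b}; new: +{$}
  S: {$,b}  A: {$,a,b}  B: {$,b}  C: {a,b}
pass 3: (stable)
  S: {$,b}  A: {$,a,b}  B: {$,b}  C: {a,b}

FOLLOW(C) = ["a", "b"]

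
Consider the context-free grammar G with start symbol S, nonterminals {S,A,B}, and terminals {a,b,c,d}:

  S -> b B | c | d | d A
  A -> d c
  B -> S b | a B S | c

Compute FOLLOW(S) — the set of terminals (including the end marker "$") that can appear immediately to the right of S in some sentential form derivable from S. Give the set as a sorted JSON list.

FIRST sets, iterate to fixpoint:
round 1:
  A via A→d c: +{d}
  B via B→a B S: +{a}
  B via B→c: +{c}
  S via S→b B: +{b}
  S via S→c: +{c}
  S via S→d: +{d}
  FIRST[S]={b,c,d}  FIRST[A]={d}  FIRST[B]={a,c}
round 2:
  B via B→S b: +{b,d}
  FIRST[S]={b,c,d}  FIRST[A]={d}  FIRST[B]={a,b,c,d}
round 3: (stable)
  FIRST[S]={b,c,d}  FIRST[A]={d}  FIRST[B]={a,b,c,d}

FOLLOW iteration:
FOLLOW(S) := {$}
round 1:
  B→S b: FOLLOW(S) ⊇ FIRST(b) = {b}; new: +{b}
  B→a B S: FOLLOW(B) ⊇ FIRST(S) = {b,c,d}; new: +{b,c,d}
  B→a B S: FOLLOW(S) ⊇ FOLLOW(B) ⊇ {b,c,d}; new: +{c,d}
  S→b B: FOLLOW(B) ⊇ FOLLOW(S) ⊇ {$,b,c,d}; new: +{$}
  S→d A: FOLLOW(A) ⊇ FOLLOW(S) ⊇ {$,b,c,d}; new: +{$,b,c,d}
  FOLLOW(S)={$,b,c,d}  FOLLOW(A)={$,b,c,d}  FOLLOW(B)={$,b,c,d}
round 2: done
  FOLLOW(S)={$,b,c,d}  FOLLOW(A)={$,b,c,d}  FOLLOW(B)={$,b,c,d}

FOLLOW(S) = ["$", "b", "c", "d"]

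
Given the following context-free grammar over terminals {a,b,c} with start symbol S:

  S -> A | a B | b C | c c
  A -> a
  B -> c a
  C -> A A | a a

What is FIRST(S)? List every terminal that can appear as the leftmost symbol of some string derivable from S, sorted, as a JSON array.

Compute FIRST by fixpoint:
[1]
  A via A→a: +{a}
  B via B→c a: +{c}
  C via C→A A: +{a}
  S via S→A: +{a}
  S via S→b C: +{b}
  S via S→c c: +{c}
  S: {a,b,c}  A: {a}  B: {c}  C: {a}
[2] (stable)
  S: {a,b,c}  A: {a}  B: {c}  C: {a}

FIRST(S) = ["a", "b", "c"]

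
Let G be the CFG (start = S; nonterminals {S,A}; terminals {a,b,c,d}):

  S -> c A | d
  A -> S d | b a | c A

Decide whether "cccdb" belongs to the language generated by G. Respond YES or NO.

CNF form of G:
  S -> T3 A | d
  A -> S T0 | T1 T2 | T3 A
  T0 -> d
  T1 -> b
  T2 -> a
  T3 -> c

CYK fill:
  cell(0,0) c: {T3}  orig:{}
  cell(1,1) c: {T3}  orig:{}
  cell(2,2) c: {T3}  orig:{}
  cell(3,3) d: {S,T0}  orig:{S}
  cell(4,4) b: {T1}  orig:{}
  cell(0,1) cc: ∅
  cell(1,2) cc: ∅
  cell(2,3) cd: ∅
  cell(3,4) db: ∅
  cell(0,2) ccc: ∅
  cell(1,3) ccd: ∅
  cell(2,4) cdb: ∅
  cell(0,3) cccd: ∅
  cell(1,4) ccdb: ∅
  cell(0,4) cccdb: ∅

S ∉ T[0,4] ⇒ NO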